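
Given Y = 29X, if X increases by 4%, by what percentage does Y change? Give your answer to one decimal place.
4.0%

For Y = 29X:
If X → X(1 + 0.04)
Then Y → Y · (1 + 0.04)^1
     = Y · 1.0400

Percentage change = ((1 + 0.04)^1 − 1) × 100% = 4.0%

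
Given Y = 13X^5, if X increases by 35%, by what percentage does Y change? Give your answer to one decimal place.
348.4%

For Y = 13X^5:
If X → X(1 + 0.35)
Then Y → Y · (1 + 0.35)^5
     ≈ Y · 4.4840

Percentage change = ((1 + 0.35)^5 − 1) × 100% ≈ 348.4%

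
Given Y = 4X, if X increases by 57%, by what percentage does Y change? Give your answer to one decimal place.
57.0%

For Y = 4X:
If X → X(1 + 0.57)
Then Y → Y · (1 + 0.57)^1
     = Y · 1.5700

Percentage change = ((1 + 0.57)^1 − 1) × 100% = 57.0%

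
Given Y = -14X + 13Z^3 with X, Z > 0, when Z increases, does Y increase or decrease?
Y increases

Taking the partial derivative:
∂Y/∂Z = 39Z^2

∂Y/∂Z = 39Z^2 > 0 (assuming positive values)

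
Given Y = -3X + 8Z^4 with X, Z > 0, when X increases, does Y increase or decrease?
Y decreases

Taking the partial derivative:
∂Y/∂X = -3

∂Y/∂X = -3 < 0 (assuming positive values)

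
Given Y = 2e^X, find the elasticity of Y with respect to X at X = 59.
Elasticity = 59

Elasticity = (dY/dX) · (X/Y)

dY/dX = 2·e^X
At X = 59: dY/dX = 2·e^59, Y = 2·e^59

Elasticity = (2·e^59) · (59 / (2·e^59)) = 59

Interpretation: for a small percentage change in X, the percentage change in Y is approximately 59.00 times as large.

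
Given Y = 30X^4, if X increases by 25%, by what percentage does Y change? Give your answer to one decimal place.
144.1%

For Y = 30X^4:
If X → X(1 + 0.25)
Then Y → Y · (1 + 0.25)^4
     ≈ Y · 2.4414

Percentage change = ((1 + 0.25)^4 − 1) × 100% ≈ 144.1%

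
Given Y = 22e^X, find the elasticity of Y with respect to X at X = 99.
Elasticity = 99

Elasticity = (dY/dX) · (X/Y)

dY/dX = 22·e^X
At X = 99: dY/dX = 22·e^99, Y = 22·e^99

Elasticity = (22·e^99) · (99 / (22·e^99)) = 99

Interpretation: for a small percentage change in X, the percentage change in Y is approximately 99.00 times as large.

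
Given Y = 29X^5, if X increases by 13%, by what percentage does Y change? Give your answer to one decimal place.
84.2%

For Y = 29X^5:
If X → X(1 + 0.13)
Then Y → Y · (1 + 0.13)^5
     ≈ Y · 1.8424

Percentage change = ((1 + 0.13)^5 − 1) × 100% ≈ 84.2%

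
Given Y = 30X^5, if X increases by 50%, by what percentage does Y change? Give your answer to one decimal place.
659.4%

For Y = 30X^5:
If X → X(1 + 0.5)
Then Y → Y · (1 + 0.5)^5
     ≈ Y · 7.5938

Percentage change = ((1 + 0.5)^5 − 1) × 100% ≈ 659.4%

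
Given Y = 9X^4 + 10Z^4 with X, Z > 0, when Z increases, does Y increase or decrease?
Y increases

Taking the partial derivative:
∂Y/∂Z = 40Z^3

∂Y/∂Z = 40Z^3 > 0 (assuming positive values)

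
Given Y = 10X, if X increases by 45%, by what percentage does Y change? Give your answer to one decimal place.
45.0%

For Y = 10X:
If X → X(1 + 0.45)
Then Y → Y · (1 + 0.45)^1
     = Y · 1.4500

Percentage change = ((1 + 0.45)^1 − 1) × 100% = 45.0%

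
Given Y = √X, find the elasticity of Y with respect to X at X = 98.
Elasticity = 1/2

Elasticity = (dY/dX) · (X/Y)

dY/dX = 1/(2·√X)
At X = 98: dY/dX = √2/28, Y = 7·√2

Elasticity = (√2/28) · (98 / (7·√2)) = 1/2

Interpretation: for a small percentage change in X, the percentage change in Y is approximately 0.50 times as large.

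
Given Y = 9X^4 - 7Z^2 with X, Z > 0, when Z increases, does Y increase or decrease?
Y decreases

Taking the partial derivative:
∂Y/∂Z = -14Z

∂Y/∂Z = -14Z < 0 (assuming positive values)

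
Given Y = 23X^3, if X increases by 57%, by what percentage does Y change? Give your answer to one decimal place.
287.0%

For Y = 23X^3:
If X → X(1 + 0.57)
Then Y → Y · (1 + 0.57)^3
     ≈ Y · 3.8699

Percentage change = ((1 + 0.57)^3 − 1) × 100% ≈ 287.0%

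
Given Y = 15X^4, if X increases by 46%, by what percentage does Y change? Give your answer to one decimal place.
354.4%

For Y = 15X^4:
If X → X(1 + 0.46)
Then Y → Y · (1 + 0.46)^4
     ≈ Y · 4.5437

Percentage change = ((1 + 0.46)^4 − 1) × 100% ≈ 354.4%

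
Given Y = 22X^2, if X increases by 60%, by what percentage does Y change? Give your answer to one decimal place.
156.0%

For Y = 22X^2:
If X → X(1 + 0.6)
Then Y → Y · (1 + 0.6)^2
     = Y · 2.5600

Percentage change = ((1 + 0.6)^2 − 1) × 100% = 156.0%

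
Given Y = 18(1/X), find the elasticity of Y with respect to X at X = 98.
Elasticity = -1

Elasticity = (dY/dX) · (X/Y)

dY/dX = -18/X²
At X = 98: dY/dX = -9/4802, Y = 9/49

Elasticity = (-9/4802) · (98 / (9/49)) = -1

Interpretation: for a small percentage change in X, the percentage change in Y is approximately -1.00 times as large.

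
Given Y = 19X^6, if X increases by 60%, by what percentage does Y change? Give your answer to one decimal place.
1577.7%

For Y = 19X^6:
If X → X(1 + 0.6)
Then Y → Y · (1 + 0.6)^6
     ≈ Y · 16.7772

Percentage change = ((1 + 0.6)^6 − 1) × 100% ≈ 1577.7%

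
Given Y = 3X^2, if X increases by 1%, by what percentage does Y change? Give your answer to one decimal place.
2.0%

For Y = 3X^2:
If X → X(1 + 0.01)
Then Y → Y · (1 + 0.01)^2
     = Y · 1.0201

Percentage change = ((1 + 0.01)^2 − 1) × 100% ≈ 2.0%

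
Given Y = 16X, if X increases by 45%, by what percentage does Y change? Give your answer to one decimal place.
45.0%

For Y = 16X:
If X → X(1 + 0.45)
Then Y → Y · (1 + 0.45)^1
     = Y · 1.4500

Percentage change = ((1 + 0.45)^1 − 1) × 100% = 45.0%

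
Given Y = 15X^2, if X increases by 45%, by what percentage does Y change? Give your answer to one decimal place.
110.3%

For Y = 15X^2:
If X → X(1 + 0.45)
Then Y → Y · (1 + 0.45)^2
     = Y · 2.1025

Percentage change = ((1 + 0.45)^2 − 1) × 100% ≈ 110.3%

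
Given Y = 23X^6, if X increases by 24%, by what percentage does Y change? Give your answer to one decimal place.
263.5%

For Y = 23X^6:
If X → X(1 + 0.24)
Then Y → Y · (1 + 0.24)^6
     ≈ Y · 3.6352

Percentage change = ((1 + 0.24)^6 − 1) × 100% ≈ 263.5%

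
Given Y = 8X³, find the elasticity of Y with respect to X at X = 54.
Elasticity = 3

Elasticity = (dY/dX) · (X/Y)

dY/dX = 24·X²
At X = 54: dY/dX = 69984, Y = 1259712

Elasticity = 69984 · (54 / 1259712) = 3

Interpretation: for a small percentage change in X, the percentage change in Y is approximately 3.00 times as large.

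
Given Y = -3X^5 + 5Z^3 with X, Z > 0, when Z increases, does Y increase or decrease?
Y increases

Taking the partial derivative:
∂Y/∂Z = 15Z^2

∂Y/∂Z = 15Z^2 > 0 (assuming positive values)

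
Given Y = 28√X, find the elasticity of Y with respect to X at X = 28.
Elasticity = 1/2

Elasticity = (dY/dX) · (X/Y)

dY/dX = 14/√X
At X = 28: dY/dX = √7, Y = 56·√7

Elasticity = (√7) · (28 / (56·√7)) = 1/2

Interpretation: for a small percentage change in X, the percentage change in Y is approximately 0.50 times as large.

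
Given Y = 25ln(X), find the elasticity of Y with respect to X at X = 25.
Elasticity = 1/ln(25) ≈ 0.3107

Elasticity = (dY/dX) · (X/Y)

dY/dX = 25/X
At X = 25: dY/dX = 1, Y = 25·ln(25)

Elasticity = 1 · (25 / (25·ln(25))) = 1/ln(25) ≈ 0.3107

Interpretation: for a small percentage change in X, the percentage change in Y is approximately 0.31 times as large.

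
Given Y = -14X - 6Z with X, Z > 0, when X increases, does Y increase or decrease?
Y decreases

Taking the partial derivative:
∂Y/∂X = -14

∂Y/∂X = -14 < 0 (assuming positive values)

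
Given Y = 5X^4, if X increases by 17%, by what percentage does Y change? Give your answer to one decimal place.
87.4%

For Y = 5X^4:
If X → X(1 + 0.17)
Then Y → Y · (1 + 0.17)^4
     ≈ Y · 1.8739

Percentage change = ((1 + 0.17)^4 − 1) × 100% ≈ 87.4%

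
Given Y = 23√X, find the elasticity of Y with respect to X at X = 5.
Elasticity = 1/2

Elasticity = (dY/dX) · (X/Y)

dY/dX = 23/(2·√X)
At X = 5: dY/dX = 23·√5/10, Y = 23·√5

Elasticity = (23·√5/10) · (5 / (23·√5)) = 1/2

Interpretation: for a small percentage change in X, the percentage change in Y is approximately 0.50 times as large.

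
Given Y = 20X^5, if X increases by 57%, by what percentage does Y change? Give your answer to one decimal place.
853.9%

For Y = 20X^5:
If X → X(1 + 0.57)
Then Y → Y · (1 + 0.57)^5
     ≈ Y · 9.5389

Percentage change = ((1 + 0.57)^5 − 1) × 100% ≈ 853.9%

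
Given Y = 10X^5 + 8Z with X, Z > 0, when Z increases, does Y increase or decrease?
Y increases

Taking the partial derivative:
∂Y/∂Z = 8

∂Y/∂Z = 8 > 0 (assuming positive values)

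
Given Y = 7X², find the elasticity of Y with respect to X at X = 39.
Elasticity = 2

Elasticity = (dY/dX) · (X/Y)

dY/dX = 14·X
At X = 39: dY/dX = 546, Y = 10647

Elasticity = 546 · (39 / 10647) = 2

Interpretation: for a small percentage change in X, the percentage change in Y is approximately 2.00 times as large.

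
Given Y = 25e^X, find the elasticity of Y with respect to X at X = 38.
Elasticity = 38

Elasticity = (dY/dX) · (X/Y)

dY/dX = 25·e^X
At X = 38: dY/dX = 25·e^38, Y = 25·e^38

Elasticity = (25·e^38) · (38 / (25·e^38)) = 38

Interpretation: for a small percentage change in X, the percentage change in Y is approximately 38.00 times as large.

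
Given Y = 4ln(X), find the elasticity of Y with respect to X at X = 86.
Elasticity = 1/ln(86) ≈ 0.2245

Elasticity = (dY/dX) · (X/Y)

dY/dX = 4/X
At X = 86: dY/dX = 2/43, Y = 4·ln(86)

Elasticity = (2/43) · (86 / (4·ln(86))) = 1/ln(86) ≈ 0.2245

Interpretation: for a small percentage change in X, the percentage change in Y is approximately 0.22 times as large.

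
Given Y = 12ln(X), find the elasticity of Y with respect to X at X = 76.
Elasticity = 1/ln(76) ≈ 0.2309

Elasticity = (dY/dX) · (X/Y)

dY/dX = 12/X
At X = 76: dY/dX = 3/19, Y = 12·ln(76)

Elasticity = (3/19) · (76 / (12·ln(76))) = 1/ln(76) ≈ 0.2309

Interpretation: for a small percentage change in X, the percentage change in Y is approximately 0.23 times as large.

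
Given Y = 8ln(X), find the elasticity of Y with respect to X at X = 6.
Elasticity = 1/ln(6) ≈ 0.5581

Elasticity = (dY/dX) · (X/Y)

dY/dX = 8/X
At X = 6: dY/dX = 4/3, Y = 8·ln(6)

Elasticity = (4/3) · (6 / (8·ln(6))) = 1/ln(6) ≈ 0.5581

Interpretation: for a small percentage change in X, the percentage change in Y is approximately 0.56 times as large.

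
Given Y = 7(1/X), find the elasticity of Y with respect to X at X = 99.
Elasticity = -1

Elasticity = (dY/dX) · (X/Y)

dY/dX = -7/X²
At X = 99: dY/dX = -7/9801, Y = 7/99

Elasticity = (-7/9801) · (99 / (7/99)) = -1

Interpretation: for a small percentage change in X, the percentage change in Y is approximately -1.00 times as large.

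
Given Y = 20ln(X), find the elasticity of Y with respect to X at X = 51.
Elasticity = 1/ln(51) ≈ 0.2543

Elasticity = (dY/dX) · (X/Y)

dY/dX = 20/X
At X = 51: dY/dX = 20/51, Y = 20·ln(51)

Elasticity = (20/51) · (51 / (20·ln(51))) = 1/ln(51) ≈ 0.2543

Interpretation: for a small percentage change in X, the percentage change in Y is approximately 0.25 times as large.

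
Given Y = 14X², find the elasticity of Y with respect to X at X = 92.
Elasticity = 2

Elasticity = (dY/dX) · (X/Y)

dY/dX = 28·X
At X = 92: dY/dX = 2576, Y = 118496

Elasticity = 2576 · (92 / 118496) = 2

Interpretation: for a small percentage change in X, the percentage change in Y is approximately 2.00 times as large.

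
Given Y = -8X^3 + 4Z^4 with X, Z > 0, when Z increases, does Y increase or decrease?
Y increases

Taking the partial derivative:
∂Y/∂Z = 16Z^3

∂Y/∂Z = 16Z^3 > 0 (assuming positive values)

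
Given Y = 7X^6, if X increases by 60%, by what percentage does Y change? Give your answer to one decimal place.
1577.7%

For Y = 7X^6:
If X → X(1 + 0.6)
Then Y → Y · (1 + 0.6)^6
     ≈ Y · 16.7772

Percentage change = ((1 + 0.6)^6 − 1) × 100% ≈ 1577.7%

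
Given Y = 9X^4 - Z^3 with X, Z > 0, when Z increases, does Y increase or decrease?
Y decreases

Taking the partial derivative:
∂Y/∂Z = -3Z^2

∂Y/∂Z = -3Z^2 < 0 (assuming positive values)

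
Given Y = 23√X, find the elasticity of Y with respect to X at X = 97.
Elasticity = 1/2

Elasticity = (dY/dX) · (X/Y)

dY/dX = 23/(2·√X)
At X = 97: dY/dX = 23·√97/194, Y = 23·√97

Elasticity = (23·√97/194) · (97 / (23·√97)) = 1/2

Interpretation: for a small percentage change in X, the percentage change in Y is approximately 0.50 times as large.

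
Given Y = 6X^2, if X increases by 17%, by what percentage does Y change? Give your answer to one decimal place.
36.9%

For Y = 6X^2:
If X → X(1 + 0.17)
Then Y → Y · (1 + 0.17)^2
     = Y · 1.3689

Percentage change = ((1 + 0.17)^2 − 1) × 100% ≈ 36.9%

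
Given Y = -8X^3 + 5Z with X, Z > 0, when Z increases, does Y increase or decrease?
Y increases

Taking the partial derivative:
∂Y/∂Z = 5

∂Y/∂Z = 5 > 0 (assuming positive values)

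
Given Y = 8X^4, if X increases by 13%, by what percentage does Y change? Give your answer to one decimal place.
63.0%

For Y = 8X^4:
If X → X(1 + 0.13)
Then Y → Y · (1 + 0.13)^4
     ≈ Y · 1.6305

Percentage change = ((1 + 0.13)^4 − 1) × 100% ≈ 63.0%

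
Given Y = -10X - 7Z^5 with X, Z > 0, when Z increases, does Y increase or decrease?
Y decreases

Taking the partial derivative:
∂Y/∂Z = -35Z^4

∂Y/∂Z = -35Z^4 < 0 (assuming positive values)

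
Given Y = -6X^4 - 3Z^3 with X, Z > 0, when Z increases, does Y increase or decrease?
Y decreases

Taking the partial derivative:
∂Y/∂Z = -9Z^2

∂Y/∂Z = -9Z^2 < 0 (assuming positive values)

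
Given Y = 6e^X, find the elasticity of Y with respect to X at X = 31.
Elasticity = 31

Elasticity = (dY/dX) · (X/Y)

dY/dX = 6·e^X
At X = 31: dY/dX = 6·e^31, Y = 6·e^31

Elasticity = (6·e^31) · (31 / (6·e^31)) = 31

Interpretation: for a small percentage change in X, the percentage change in Y is approximately 31.00 times as large.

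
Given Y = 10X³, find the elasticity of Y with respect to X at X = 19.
Elasticity = 3

Elasticity = (dY/dX) · (X/Y)

dY/dX = 30·X²
At X = 19: dY/dX = 10830, Y = 68590

Elasticity = 10830 · (19 / 68590) = 3

Interpretation: for a small percentage change in X, the percentage change in Y is approximately 3.00 times as large.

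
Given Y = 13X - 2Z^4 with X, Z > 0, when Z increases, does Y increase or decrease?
Y decreases

Taking the partial derivative:
∂Y/∂Z = -8Z^3

∂Y/∂Z = -8Z^3 < 0 (assuming positive values)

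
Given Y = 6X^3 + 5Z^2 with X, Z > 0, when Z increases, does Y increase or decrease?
Y increases

Taking the partial derivative:
∂Y/∂Z = 10Z

∂Y/∂Z = 10Z > 0 (assuming positive values)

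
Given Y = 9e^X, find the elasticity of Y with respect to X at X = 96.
Elasticity = 96

Elasticity = (dY/dX) · (X/Y)

dY/dX = 9·e^X
At X = 96: dY/dX = 9·e^96, Y = 9·e^96

Elasticity = (9·e^96) · (96 / (9·e^96)) = 96

Interpretation: for a small percentage change in X, the percentage change in Y is approximately 96.00 times as large.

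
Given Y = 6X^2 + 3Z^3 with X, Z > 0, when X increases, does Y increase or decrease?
Y increases

Taking the partial derivative:
∂Y/∂X = 12X

∂Y/∂X = 12X > 0 (assuming positive values)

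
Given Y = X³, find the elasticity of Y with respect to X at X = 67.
Elasticity = 3

Elasticity = (dY/dX) · (X/Y)

dY/dX = 3·X²
At X = 67: dY/dX = 13467, Y = 300763

Elasticity = 13467 · (67 / 300763) = 3

Interpretation: for a small percentage change in X, the percentage change in Y is approximately 3.00 times as large.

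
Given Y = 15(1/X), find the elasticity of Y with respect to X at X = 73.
Elasticity = -1

Elasticity = (dY/dX) · (X/Y)

dY/dX = -15/X²
At X = 73: dY/dX = -15/5329, Y = 15/73

Elasticity = (-15/5329) · (73 / (15/73)) = -1

Interpretation: for a small percentage change in X, the percentage change in Y is approximately -1.00 times as large.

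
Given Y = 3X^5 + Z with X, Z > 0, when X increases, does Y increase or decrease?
Y increases

Taking the partial derivative:
∂Y/∂X = 15X^4

∂Y/∂X = 15X^4 > 0 (assuming positive values)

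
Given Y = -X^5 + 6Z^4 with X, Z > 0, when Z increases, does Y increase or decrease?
Y increases

Taking the partial derivative:
∂Y/∂Z = 24Z^3

∂Y/∂Z = 24Z^3 > 0 (assuming positive values)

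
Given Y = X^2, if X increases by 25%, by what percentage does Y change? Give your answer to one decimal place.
56.3%

For Y = X^2:
If X → X(1 + 0.25)
Then Y → Y · (1 + 0.25)^2
     = Y · 1.5625

Percentage change = ((1 + 0.25)^2 − 1) × 100% ≈ 56.3%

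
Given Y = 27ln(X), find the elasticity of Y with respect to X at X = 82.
Elasticity = 1/ln(82) ≈ 0.2269

Elasticity = (dY/dX) · (X/Y)

dY/dX = 27/X
At X = 82: dY/dX = 27/82, Y = 27·ln(82)

Elasticity = (27/82) · (82 / (27·ln(82))) = 1/ln(82) ≈ 0.2269

Interpretation: for a small percentage change in X, the percentage change in Y is approximately 0.23 times as large.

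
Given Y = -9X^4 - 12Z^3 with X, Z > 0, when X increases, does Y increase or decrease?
Y decreases

Taking the partial derivative:
∂Y/∂X = -36X^3

∂Y/∂X = -36X^3 < 0 (assuming positive values)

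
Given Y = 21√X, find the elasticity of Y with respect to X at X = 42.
Elasticity = 1/2

Elasticity = (dY/dX) · (X/Y)

dY/dX = 21/(2·√X)
At X = 42: dY/dX = √42/4, Y = 21·√42

Elasticity = (√42/4) · (42 / (21·√42)) = 1/2

Interpretation: for a small percentage change in X, the percentage change in Y is approximately 0.50 times as large.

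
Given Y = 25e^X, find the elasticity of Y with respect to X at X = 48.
Elasticity = 48

Elasticity = (dY/dX) · (X/Y)

dY/dX = 25·e^X
At X = 48: dY/dX = 25·e^48, Y = 25·e^48

Elasticity = (25·e^48) · (48 / (25·e^48)) = 48

Interpretation: for a small percentage change in X, the percentage change in Y is approximately 48.00 times as large.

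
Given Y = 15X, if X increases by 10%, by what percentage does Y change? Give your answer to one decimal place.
10.0%

For Y = 15X:
If X → X(1 + 0.1)
Then Y → Y · (1 + 0.1)^1
     = Y · 1.1000

Percentage change = ((1 + 0.1)^1 − 1) × 100% = 10.0%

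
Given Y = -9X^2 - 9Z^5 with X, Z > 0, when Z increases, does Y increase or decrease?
Y decreases

Taking the partial derivative:
∂Y/∂Z = -45Z^4

∂Y/∂Z = -45Z^4 < 0 (assuming positive values)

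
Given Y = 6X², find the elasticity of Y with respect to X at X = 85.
Elasticity = 2

Elasticity = (dY/dX) · (X/Y)

dY/dX = 12·X
At X = 85: dY/dX = 1020, Y = 43350

Elasticity = 1020 · (85 / 43350) = 2

Interpretation: for a small percentage change in X, the percentage change in Y is approximately 2.00 times as large.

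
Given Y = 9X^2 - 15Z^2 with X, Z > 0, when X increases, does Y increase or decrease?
Y increases

Taking the partial derivative:
∂Y/∂X = 18X

∂Y/∂X = 18X > 0 (assuming positive values)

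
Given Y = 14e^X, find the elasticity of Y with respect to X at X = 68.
Elasticity = 68

Elasticity = (dY/dX) · (X/Y)

dY/dX = 14·e^X
At X = 68: dY/dX = 14·e^68, Y = 14·e^68

Elasticity = (14·e^68) · (68 / (14·e^68)) = 68

Interpretation: for a small percentage change in X, the percentage change in Y is approximately 68.00 times as large.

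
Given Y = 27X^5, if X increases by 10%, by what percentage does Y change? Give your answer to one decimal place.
61.1%

For Y = 27X^5:
If X → X(1 + 0.1)
Then Y → Y · (1 + 0.1)^5
     ≈ Y · 1.6105

Percentage change = ((1 + 0.1)^5 − 1) × 100% ≈ 61.1%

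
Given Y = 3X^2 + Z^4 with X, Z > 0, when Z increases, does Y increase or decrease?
Y increases

Taking the partial derivative:
∂Y/∂Z = 4Z^3

∂Y/∂Z = 4Z^3 > 0 (assuming positive values)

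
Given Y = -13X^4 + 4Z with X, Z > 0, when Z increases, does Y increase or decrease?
Y increases

Taking the partial derivative:
∂Y/∂Z = 4

∂Y/∂Z = 4 > 0 (assuming positive values)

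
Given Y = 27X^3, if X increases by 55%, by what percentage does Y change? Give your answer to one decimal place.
272.4%

For Y = 27X^3:
If X → X(1 + 0.55)
Then Y → Y · (1 + 0.55)^3
     ≈ Y · 3.7239

Percentage change = ((1 + 0.55)^3 − 1) × 100% ≈ 272.4%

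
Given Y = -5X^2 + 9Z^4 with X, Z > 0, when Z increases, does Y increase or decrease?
Y increases

Taking the partial derivative:
∂Y/∂Z = 36Z^3

∂Y/∂Z = 36Z^3 > 0 (assuming positive values)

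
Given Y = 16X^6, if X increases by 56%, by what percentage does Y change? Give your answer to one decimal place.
1341.3%

For Y = 16X^6:
If X → X(1 + 0.56)
Then Y → Y · (1 + 0.56)^6
     ≈ Y · 14.4128

Percentage change = ((1 + 0.56)^6 − 1) × 100% ≈ 1341.3%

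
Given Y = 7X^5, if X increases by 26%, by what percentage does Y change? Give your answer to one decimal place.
217.6%

For Y = 7X^5:
If X → X(1 + 0.26)
Then Y → Y · (1 + 0.26)^5
     ≈ Y · 3.1758

Percentage change = ((1 + 0.26)^5 − 1) × 100% ≈ 217.6%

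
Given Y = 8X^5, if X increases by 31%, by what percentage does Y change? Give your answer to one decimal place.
285.8%

For Y = 8X^5:
If X → X(1 + 0.31)
Then Y → Y · (1 + 0.31)^5
     ≈ Y · 3.8579

Percentage change = ((1 + 0.31)^5 − 1) × 100% ≈ 285.8%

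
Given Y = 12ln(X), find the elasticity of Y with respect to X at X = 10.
Elasticity = 1/ln(10) ≈ 0.4343

Elasticity = (dY/dX) · (X/Y)

dY/dX = 12/X
At X = 10: dY/dX = 6/5, Y = 12·ln(10)

Elasticity = (6/5) · (10 / (12·ln(10))) = 1/ln(10) ≈ 0.4343

Interpretation: for a small percentage change in X, the percentage change in Y is approximately 0.43 times as large.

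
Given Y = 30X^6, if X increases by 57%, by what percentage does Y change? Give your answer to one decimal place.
1397.6%

For Y = 30X^6:
If X → X(1 + 0.57)
Then Y → Y · (1 + 0.57)^6
     ≈ Y · 14.9761

Percentage change = ((1 + 0.57)^6 − 1) × 100% ≈ 1397.6%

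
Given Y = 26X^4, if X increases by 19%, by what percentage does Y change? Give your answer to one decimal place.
100.5%

For Y = 26X^4:
If X → X(1 + 0.19)
Then Y → Y · (1 + 0.19)^4
     ≈ Y · 2.0053

Percentage change = ((1 + 0.19)^4 − 1) × 100% ≈ 100.5%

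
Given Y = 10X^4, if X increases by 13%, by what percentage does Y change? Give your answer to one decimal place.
63.0%

For Y = 10X^4:
If X → X(1 + 0.13)
Then Y → Y · (1 + 0.13)^4
     ≈ Y · 1.6305

Percentage change = ((1 + 0.13)^4 − 1) × 100% ≈ 63.0%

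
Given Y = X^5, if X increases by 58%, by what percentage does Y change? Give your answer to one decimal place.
884.7%

For Y = X^5:
If X → X(1 + 0.58)
Then Y → Y · (1 + 0.58)^5
     ≈ Y · 9.8466

Percentage change = ((1 + 0.58)^5 − 1) × 100% ≈ 884.7%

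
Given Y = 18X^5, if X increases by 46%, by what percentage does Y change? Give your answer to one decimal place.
563.4%

For Y = 18X^5:
If X → X(1 + 0.46)
Then Y → Y · (1 + 0.46)^5
     ≈ Y · 6.6338

Percentage change = ((1 + 0.46)^5 − 1) × 100% ≈ 563.4%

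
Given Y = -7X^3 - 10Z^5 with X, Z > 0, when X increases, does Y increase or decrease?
Y decreases

Taking the partial derivative:
∂Y/∂X = -21X^2

∂Y/∂X = -21X^2 < 0 (assuming positive values)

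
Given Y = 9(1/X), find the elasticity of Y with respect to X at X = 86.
Elasticity = -1

Elasticity = (dY/dX) · (X/Y)

dY/dX = -9/X²
At X = 86: dY/dX = -9/7396, Y = 9/86

Elasticity = (-9/7396) · (86 / (9/86)) = -1

Interpretation: for a small percentage change in X, the percentage change in Y is approximately -1.00 times as large.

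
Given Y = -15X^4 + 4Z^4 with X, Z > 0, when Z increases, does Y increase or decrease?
Y increases

Taking the partial derivative:
∂Y/∂Z = 16Z^3

∂Y/∂Z = 16Z^3 > 0 (assuming positive values)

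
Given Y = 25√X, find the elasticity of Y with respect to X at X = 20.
Elasticity = 1/2

Elasticity = (dY/dX) · (X/Y)

dY/dX = 25/(2·√X)
At X = 20: dY/dX = 5·√5/4, Y = 50·√5

Elasticity = (5·√5/4) · (20 / (50·√5)) = 1/2

Interpretation: for a small percentage change in X, the percentage change in Y is approximately 0.50 times as large.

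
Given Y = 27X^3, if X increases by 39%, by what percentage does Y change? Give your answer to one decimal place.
168.6%

For Y = 27X^3:
If X → X(1 + 0.39)
Then Y → Y · (1 + 0.39)^3
     ≈ Y · 2.6856

Percentage change = ((1 + 0.39)^3 − 1) × 100% ≈ 168.6%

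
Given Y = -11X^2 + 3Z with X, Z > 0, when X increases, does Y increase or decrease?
Y decreases

Taking the partial derivative:
∂Y/∂X = -22X

∂Y/∂X = -22X < 0 (assuming positive values)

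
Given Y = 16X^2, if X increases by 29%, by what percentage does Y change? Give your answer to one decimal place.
66.4%

For Y = 16X^2:
If X → X(1 + 0.29)
Then Y → Y · (1 + 0.29)^2
     = Y · 1.6641

Percentage change = ((1 + 0.29)^2 − 1) × 100% ≈ 66.4%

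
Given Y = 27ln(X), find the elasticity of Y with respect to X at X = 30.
Elasticity = 1/ln(30) ≈ 0.2940

Elasticity = (dY/dX) · (X/Y)

dY/dX = 27/X
At X = 30: dY/dX = 9/10, Y = 27·ln(30)

Elasticity = (9/10) · (30 / (27·ln(30))) = 1/ln(30) ≈ 0.2940

Interpretation: for a small percentage change in X, the percentage change in Y is approximately 0.29 times as large.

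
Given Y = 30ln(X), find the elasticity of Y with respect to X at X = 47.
Elasticity = 1/ln(47) ≈ 0.2597

Elasticity = (dY/dX) · (X/Y)

dY/dX = 30/X
At X = 47: dY/dX = 30/47, Y = 30·ln(47)

Elasticity = (30/47) · (47 / (30·ln(47))) = 1/ln(47) ≈ 0.2597

Interpretation: for a small percentage change in X, the percentage change in Y is approximately 0.26 times as large.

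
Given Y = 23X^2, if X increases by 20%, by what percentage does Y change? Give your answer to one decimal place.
44.0%

For Y = 23X^2:
If X → X(1 + 0.2)
Then Y → Y · (1 + 0.2)^2
     = Y · 1.4400

Percentage change = ((1 + 0.2)^2 − 1) × 100% = 44.0%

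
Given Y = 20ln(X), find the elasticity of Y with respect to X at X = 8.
Elasticity = 1/ln(8) ≈ 0.4809

Elasticity = (dY/dX) · (X/Y)

dY/dX = 20/X
At X = 8: dY/dX = 5/2, Y = 20·ln(8)

Elasticity = (5/2) · (8 / (20·ln(8))) = 1/ln(8) ≈ 0.4809

Interpretation: for a small percentage change in X, the percentage change in Y is approximately 0.48 times as large.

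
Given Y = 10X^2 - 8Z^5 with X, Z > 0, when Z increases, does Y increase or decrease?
Y decreases

Taking the partial derivative:
∂Y/∂Z = -40Z^4

∂Y/∂Z = -40Z^4 < 0 (assuming positive values)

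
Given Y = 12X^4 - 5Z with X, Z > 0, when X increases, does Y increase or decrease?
Y increases

Taking the partial derivative:
∂Y/∂X = 48X^3

∂Y/∂X = 48X^3 > 0 (assuming positive values)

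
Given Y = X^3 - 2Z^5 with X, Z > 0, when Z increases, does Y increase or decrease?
Y decreases

Taking the partial derivative:
∂Y/∂Z = -10Z^4

∂Y/∂Z = -10Z^4 < 0 (assuming positive values)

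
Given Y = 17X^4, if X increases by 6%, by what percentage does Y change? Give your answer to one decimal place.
26.2%

For Y = 17X^4:
If X → X(1 + 0.06)
Then Y → Y · (1 + 0.06)^4
     ≈ Y · 1.2625

Percentage change = ((1 + 0.06)^4 − 1) × 100% ≈ 26.2%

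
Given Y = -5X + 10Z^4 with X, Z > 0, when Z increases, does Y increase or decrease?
Y increases

Taking the partial derivative:
∂Y/∂Z = 40Z^3

∂Y/∂Z = 40Z^3 > 0 (assuming positive values)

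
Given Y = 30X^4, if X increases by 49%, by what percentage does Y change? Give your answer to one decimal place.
392.9%

For Y = 30X^4:
If X → X(1 + 0.49)
Then Y → Y · (1 + 0.49)^4
     ≈ Y · 4.9288

Percentage change = ((1 + 0.49)^4 − 1) × 100% ≈ 392.9%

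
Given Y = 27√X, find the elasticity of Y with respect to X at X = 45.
Elasticity = 1/2

Elasticity = (dY/dX) · (X/Y)

dY/dX = 27/(2·√X)
At X = 45: dY/dX = 9·√5/10, Y = 81·√5

Elasticity = (9·√5/10) · (45 / (81·√5)) = 1/2

Interpretation: for a small percentage change in X, the percentage change in Y is approximately 0.50 times as large.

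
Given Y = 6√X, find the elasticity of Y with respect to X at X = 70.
Elasticity = 1/2

Elasticity = (dY/dX) · (X/Y)

dY/dX = 3/√X
At X = 70: dY/dX = 3·√70/70, Y = 6·√70

Elasticity = (3·√70/70) · (70 / (6·√70)) = 1/2

Interpretation: for a small percentage change in X, the percentage change in Y is approximately 0.50 times as large.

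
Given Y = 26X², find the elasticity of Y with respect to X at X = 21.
Elasticity = 2

Elasticity = (dY/dX) · (X/Y)

dY/dX = 52·X
At X = 21: dY/dX = 1092, Y = 11466

Elasticity = 1092 · (21 / 11466) = 2

Interpretation: for a small percentage change in X, the percentage change in Y is approximately 2.00 times as large.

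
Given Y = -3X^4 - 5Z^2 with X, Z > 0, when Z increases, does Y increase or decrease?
Y decreases

Taking the partial derivative:
∂Y/∂Z = -10Z

∂Y/∂Z = -10Z < 0 (assuming positive values)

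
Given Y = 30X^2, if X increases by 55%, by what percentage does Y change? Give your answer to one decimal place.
140.3%

For Y = 30X^2:
If X → X(1 + 0.55)
Then Y → Y · (1 + 0.55)^2
     = Y · 2.4025

Percentage change = ((1 + 0.55)^2 − 1) × 100% ≈ 140.3%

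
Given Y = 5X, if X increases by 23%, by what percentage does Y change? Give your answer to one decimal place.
23.0%

For Y = 5X:
If X → X(1 + 0.23)
Then Y → Y · (1 + 0.23)^1
     = Y · 1.2300

Percentage change = ((1 + 0.23)^1 − 1) × 100% = 23.0%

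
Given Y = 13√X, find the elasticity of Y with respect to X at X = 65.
Elasticity = 1/2

Elasticity = (dY/dX) · (X/Y)

dY/dX = 13/(2·√X)
At X = 65: dY/dX = √65/10, Y = 13·√65

Elasticity = (√65/10) · (65 / (13·√65)) = 1/2

Interpretation: for a small percentage change in X, the percentage change in Y is approximately 0.50 times as large.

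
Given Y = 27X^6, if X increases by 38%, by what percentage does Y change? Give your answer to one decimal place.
590.7%

For Y = 27X^6:
If X → X(1 + 0.38)
Then Y → Y · (1 + 0.38)^6
     ≈ Y · 6.9068

Percentage change = ((1 + 0.38)^6 − 1) × 100% ≈ 590.7%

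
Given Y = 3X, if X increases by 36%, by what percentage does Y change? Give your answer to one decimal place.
36.0%

For Y = 3X:
If X → X(1 + 0.36)
Then Y → Y · (1 + 0.36)^1
     = Y · 1.3600

Percentage change = ((1 + 0.36)^1 − 1) × 100% = 36.0%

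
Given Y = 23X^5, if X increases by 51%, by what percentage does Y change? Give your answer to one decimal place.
685.0%

For Y = 23X^5:
If X → X(1 + 0.51)
Then Y → Y · (1 + 0.51)^5
     ≈ Y · 7.8503

Percentage change = ((1 + 0.51)^5 − 1) × 100% ≈ 685.0%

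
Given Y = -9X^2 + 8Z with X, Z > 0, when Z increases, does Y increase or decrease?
Y increases

Taking the partial derivative:
∂Y/∂Z = 8

∂Y/∂Z = 8 > 0 (assuming positive values)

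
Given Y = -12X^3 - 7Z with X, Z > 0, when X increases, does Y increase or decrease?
Y decreases

Taking the partial derivative:
∂Y/∂X = -36X^2

∂Y/∂X = -36X^2 < 0 (assuming positive values)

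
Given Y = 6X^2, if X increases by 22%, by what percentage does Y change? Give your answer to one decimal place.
48.8%

For Y = 6X^2:
If X → X(1 + 0.22)
Then Y → Y · (1 + 0.22)^2
     = Y · 1.4884

Percentage change = ((1 + 0.22)^2 − 1) × 100% ≈ 48.8%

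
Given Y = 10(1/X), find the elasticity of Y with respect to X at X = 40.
Elasticity = -1

Elasticity = (dY/dX) · (X/Y)

dY/dX = -10/X²
At X = 40: dY/dX = -1/160, Y = 1/4

Elasticity = (-1/160) · (40 / (1/4)) = -1

Interpretation: for a small percentage change in X, the percentage change in Y is approximately -1.00 times as large.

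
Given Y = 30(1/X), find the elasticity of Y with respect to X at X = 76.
Elasticity = -1

Elasticity = (dY/dX) · (X/Y)

dY/dX = -30/X²
At X = 76: dY/dX = -15/2888, Y = 15/38

Elasticity = (-15/2888) · (76 / (15/38)) = -1

Interpretation: for a small percentage change in X, the percentage change in Y is approximately -1.00 times as large.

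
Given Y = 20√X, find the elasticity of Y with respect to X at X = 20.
Elasticity = 1/2

Elasticity = (dY/dX) · (X/Y)

dY/dX = 10/√X
At X = 20: dY/dX = √5, Y = 40·√5

Elasticity = (√5) · (20 / (40·√5)) = 1/2

Interpretation: for a small percentage change in X, the percentage change in Y is approximately 0.50 times as large.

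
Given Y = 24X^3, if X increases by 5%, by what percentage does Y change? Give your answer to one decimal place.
15.8%

For Y = 24X^3:
If X → X(1 + 0.05)
Then Y → Y · (1 + 0.05)^3
     ≈ Y · 1.1576

Percentage change = ((1 + 0.05)^3 − 1) × 100% ≈ 15.8%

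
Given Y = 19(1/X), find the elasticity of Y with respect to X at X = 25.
Elasticity = -1

Elasticity = (dY/dX) · (X/Y)

dY/dX = -19/X²
At X = 25: dY/dX = -19/625, Y = 19/25

Elasticity = (-19/625) · (25 / (19/25)) = -1

Interpretation: for a small percentage change in X, the percentage change in Y is approximately -1.00 times as large.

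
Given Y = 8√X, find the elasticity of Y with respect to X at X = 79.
Elasticity = 1/2

Elasticity = (dY/dX) · (X/Y)

dY/dX = 4/√X
At X = 79: dY/dX = 4·√79/79, Y = 8·√79

Elasticity = (4·√79/79) · (79 / (8·√79)) = 1/2

Interpretation: for a small percentage change in X, the percentage change in Y is approximately 0.50 times as large.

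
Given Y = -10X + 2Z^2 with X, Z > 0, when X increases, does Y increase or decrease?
Y decreases

Taking the partial derivative:
∂Y/∂X = -10

∂Y/∂X = -10 < 0 (assuming positive values)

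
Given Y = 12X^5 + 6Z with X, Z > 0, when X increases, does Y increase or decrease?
Y increases

Taking the partial derivative:
∂Y/∂X = 60X^4

∂Y/∂X = 60X^4 > 0 (assuming positive values)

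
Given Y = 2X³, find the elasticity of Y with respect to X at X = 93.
Elasticity = 3

Elasticity = (dY/dX) · (X/Y)

dY/dX = 6·X²
At X = 93: dY/dX = 51894, Y = 1608714

Elasticity = 51894 · (93 / 1608714) = 3

Interpretation: for a small percentage change in X, the percentage change in Y is approximately 3.00 times as large.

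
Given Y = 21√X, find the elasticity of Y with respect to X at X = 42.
Elasticity = 1/2

Elasticity = (dY/dX) · (X/Y)

dY/dX = 21/(2·√X)
At X = 42: dY/dX = √42/4, Y = 21·√42

Elasticity = (√42/4) · (42 / (21·√42)) = 1/2

Interpretation: for a small percentage change in X, the percentage change in Y is approximately 0.50 times as large.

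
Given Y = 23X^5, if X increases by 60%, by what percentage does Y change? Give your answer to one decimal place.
948.6%

For Y = 23X^5:
If X → X(1 + 0.6)
Then Y → Y · (1 + 0.6)^5
     ≈ Y · 10.4858

Percentage change = ((1 + 0.6)^5 − 1) × 100% ≈ 948.6%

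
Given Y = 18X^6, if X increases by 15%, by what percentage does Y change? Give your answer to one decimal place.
131.3%

For Y = 18X^6:
If X → X(1 + 0.15)
Then Y → Y · (1 + 0.15)^6
     ≈ Y · 2.3131

Percentage change = ((1 + 0.15)^6 − 1) × 100% ≈ 131.3%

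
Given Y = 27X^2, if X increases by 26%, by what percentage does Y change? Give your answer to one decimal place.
58.8%

For Y = 27X^2:
If X → X(1 + 0.26)
Then Y → Y · (1 + 0.26)^2
     = Y · 1.5876

Percentage change = ((1 + 0.26)^2 − 1) × 100% ≈ 58.8%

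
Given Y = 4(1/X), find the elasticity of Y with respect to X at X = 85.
Elasticity = -1

Elasticity = (dY/dX) · (X/Y)

dY/dX = -4/X²
At X = 85: dY/dX = -4/7225, Y = 4/85

Elasticity = (-4/7225) · (85 / (4/85)) = -1

Interpretation: for a small percentage change in X, the percentage change in Y is approximately -1.00 times as large.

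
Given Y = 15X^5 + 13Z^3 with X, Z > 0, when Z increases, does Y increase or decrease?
Y increases

Taking the partial derivative:
∂Y/∂Z = 39Z^2

∂Y/∂Z = 39Z^2 > 0 (assuming positive values)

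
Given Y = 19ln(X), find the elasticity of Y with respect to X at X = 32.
Elasticity = 1/ln(32) ≈ 0.2885

Elasticity = (dY/dX) · (X/Y)

dY/dX = 19/X
At X = 32: dY/dX = 19/32, Y = 19·ln(32)

Elasticity = (19/32) · (32 / (19·ln(32))) = 1/ln(32) ≈ 0.2885

Interpretation: for a small percentage change in X, the percentage change in Y is approximately 0.29 times as large.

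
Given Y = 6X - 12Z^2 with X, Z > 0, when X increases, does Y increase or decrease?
Y increases

Taking the partial derivative:
∂Y/∂X = 6

∂Y/∂X = 6 > 0 (assuming positive values)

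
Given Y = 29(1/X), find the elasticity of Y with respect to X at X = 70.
Elasticity = -1

Elasticity = (dY/dX) · (X/Y)

dY/dX = -29/X²
At X = 70: dY/dX = -29/4900, Y = 29/70

Elasticity = (-29/4900) · (70 / (29/70)) = -1

Interpretation: for a small percentage change in X, the percentage change in Y is approximately -1.00 times as large.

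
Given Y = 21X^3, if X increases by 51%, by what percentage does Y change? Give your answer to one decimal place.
244.3%

For Y = 21X^3:
If X → X(1 + 0.51)
Then Y → Y · (1 + 0.51)^3
     ≈ Y · 3.4430

Percentage change = ((1 + 0.51)^3 − 1) × 100% ≈ 244.3%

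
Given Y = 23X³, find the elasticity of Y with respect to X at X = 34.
Elasticity = 3

Elasticity = (dY/dX) · (X/Y)

dY/dX = 69·X²
At X = 34: dY/dX = 79764, Y = 903992

Elasticity = 79764 · (34 / 903992) = 3

Interpretation: for a small percentage change in X, the percentage change in Y is approximately 3.00 times as large.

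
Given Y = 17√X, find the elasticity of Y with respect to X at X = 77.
Elasticity = 1/2

Elasticity = (dY/dX) · (X/Y)

dY/dX = 17/(2·√X)
At X = 77: dY/dX = 17·√77/154, Y = 17·√77

Elasticity = (17·√77/154) · (77 / (17·√77)) = 1/2

Interpretation: for a small percentage change in X, the percentage change in Y is approximately 0.50 times as large.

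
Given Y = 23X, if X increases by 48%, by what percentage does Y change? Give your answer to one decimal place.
48.0%

For Y = 23X:
If X → X(1 + 0.48)
Then Y → Y · (1 + 0.48)^1
     = Y · 1.4800

Percentage change = ((1 + 0.48)^1 − 1) × 100% = 48.0%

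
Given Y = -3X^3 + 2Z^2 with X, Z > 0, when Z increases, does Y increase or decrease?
Y increases

Taking the partial derivative:
∂Y/∂Z = 4Z

∂Y/∂Z = 4Z > 0 (assuming positive values)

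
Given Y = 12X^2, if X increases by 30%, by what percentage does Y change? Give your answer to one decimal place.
69.0%

For Y = 12X^2:
If X → X(1 + 0.3)
Then Y → Y · (1 + 0.3)^2
     = Y · 1.6900

Percentage change = ((1 + 0.3)^2 − 1) × 100% = 69.0%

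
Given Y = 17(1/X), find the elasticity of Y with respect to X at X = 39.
Elasticity = -1

Elasticity = (dY/dX) · (X/Y)

dY/dX = -17/X²
At X = 39: dY/dX = -17/1521, Y = 17/39

Elasticity = (-17/1521) · (39 / (17/39)) = -1

Interpretation: for a small percentage change in X, the percentage change in Y is approximately -1.00 times as large.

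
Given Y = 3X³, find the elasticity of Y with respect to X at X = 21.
Elasticity = 3

Elasticity = (dY/dX) · (X/Y)

dY/dX = 9·X²
At X = 21: dY/dX = 3969, Y = 27783

Elasticity = 3969 · (21 / 27783) = 3

Interpretation: for a small percentage change in X, the percentage change in Y is approximately 3.00 times as large.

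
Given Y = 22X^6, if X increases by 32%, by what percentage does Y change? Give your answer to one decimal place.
429.0%

For Y = 22X^6:
If X → X(1 + 0.32)
Then Y → Y · (1 + 0.32)^6
     ≈ Y · 5.2899

Percentage change = ((1 + 0.32)^6 − 1) × 100% ≈ 429.0%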